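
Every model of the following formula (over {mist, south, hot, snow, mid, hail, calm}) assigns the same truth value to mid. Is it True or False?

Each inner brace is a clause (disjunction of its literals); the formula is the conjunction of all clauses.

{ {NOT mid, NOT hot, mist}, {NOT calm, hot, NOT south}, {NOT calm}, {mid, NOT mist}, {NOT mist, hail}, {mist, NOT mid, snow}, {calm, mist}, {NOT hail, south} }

Suppose mid = false.
Unit clause (NOT calm) forces calm = false.
Unit clause (NOT mist) forces mist = false.
Now (mist) is unsatisfied and unit — conflict.
So every satisfying assignment has mid = True.

True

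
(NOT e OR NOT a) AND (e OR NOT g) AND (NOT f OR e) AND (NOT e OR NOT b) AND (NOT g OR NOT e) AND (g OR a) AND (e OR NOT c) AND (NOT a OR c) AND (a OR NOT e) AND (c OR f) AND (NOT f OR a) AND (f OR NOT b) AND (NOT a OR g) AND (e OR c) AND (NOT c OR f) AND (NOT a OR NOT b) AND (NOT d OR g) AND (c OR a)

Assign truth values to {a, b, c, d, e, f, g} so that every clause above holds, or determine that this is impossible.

UNSATISFIABLE

Case e = false:
(NOT g) alone gives g = false.
(NOT f) alone gives f = false.
(a) alone gives a = true.
Now (NOT a) is unsatisfied and unit — conflict.
Backtrack on e: now try e = true.
(NOT a) alone gives a = false.
Now (a) is unsatisfied and unit — conflict.
Either choice for e ends in contradiction.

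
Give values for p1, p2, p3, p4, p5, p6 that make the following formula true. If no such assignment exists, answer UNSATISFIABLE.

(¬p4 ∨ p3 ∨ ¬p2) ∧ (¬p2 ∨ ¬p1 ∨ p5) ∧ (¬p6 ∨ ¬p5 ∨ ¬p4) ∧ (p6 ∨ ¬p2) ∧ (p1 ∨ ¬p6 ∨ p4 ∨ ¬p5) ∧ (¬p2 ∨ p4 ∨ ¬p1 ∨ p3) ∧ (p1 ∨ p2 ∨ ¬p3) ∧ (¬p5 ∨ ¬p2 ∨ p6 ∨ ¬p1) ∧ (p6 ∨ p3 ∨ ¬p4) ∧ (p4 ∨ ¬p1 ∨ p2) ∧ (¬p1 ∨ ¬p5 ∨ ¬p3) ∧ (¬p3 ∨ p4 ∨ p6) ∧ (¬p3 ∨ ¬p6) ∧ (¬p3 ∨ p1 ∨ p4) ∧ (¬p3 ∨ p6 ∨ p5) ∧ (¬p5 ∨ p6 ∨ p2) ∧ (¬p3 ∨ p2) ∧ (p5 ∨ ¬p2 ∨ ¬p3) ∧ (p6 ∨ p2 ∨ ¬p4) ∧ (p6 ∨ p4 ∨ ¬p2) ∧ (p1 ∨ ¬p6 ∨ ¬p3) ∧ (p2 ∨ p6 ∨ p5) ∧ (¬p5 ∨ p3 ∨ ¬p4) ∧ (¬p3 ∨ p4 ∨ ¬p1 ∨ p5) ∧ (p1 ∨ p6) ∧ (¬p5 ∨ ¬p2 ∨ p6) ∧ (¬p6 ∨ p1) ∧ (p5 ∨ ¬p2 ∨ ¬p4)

p1 ↦ True, p2 ↦ False, p3 ↦ False, p4 ↦ True, p5 ↦ False, p6 ↦ True

Branch on p6: set p6 = True.
The clause (¬p3) is unit, so p3 = False.
The clause (p1) is unit, so p1 = True.
Branch on p4: set p4 = True.
The clause (¬p2) is unit, so p2 = False.
The clause (¬p5) is unit, so p5 = False.
This assignment satisfies each clause.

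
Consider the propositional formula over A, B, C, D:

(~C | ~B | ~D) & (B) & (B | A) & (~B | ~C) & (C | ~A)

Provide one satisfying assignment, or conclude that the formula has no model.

A ↦ 0, B ↦ 1, C ↦ 0, D ↦ 1

Unit clause (B) forces B = 1.
Unit clause (~C) forces C = 0.
Unit clause (~A) forces A = 0.
All clauses hold; D can take either value.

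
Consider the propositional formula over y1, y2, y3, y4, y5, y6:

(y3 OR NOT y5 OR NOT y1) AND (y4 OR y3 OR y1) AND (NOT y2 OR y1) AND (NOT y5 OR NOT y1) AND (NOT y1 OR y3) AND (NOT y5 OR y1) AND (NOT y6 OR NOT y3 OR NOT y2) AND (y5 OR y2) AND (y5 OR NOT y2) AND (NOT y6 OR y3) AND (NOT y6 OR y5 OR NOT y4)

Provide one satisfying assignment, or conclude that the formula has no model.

Case y2 = false:
The clause (y5) is unit, so y5 = true.
The clause (NOT y1) is unit, so y1 = false.
But (y1) is also a unit clause — contradiction.
So y2 must be the other value — set y2 = true.
The clause (y1) is unit, so y1 = true.
The clause (NOT y5) is unit, so y5 = false.
But (y5) is also a unit clause — contradiction.
Either choice for y2 ends in contradiction.

UNSATISFIABLE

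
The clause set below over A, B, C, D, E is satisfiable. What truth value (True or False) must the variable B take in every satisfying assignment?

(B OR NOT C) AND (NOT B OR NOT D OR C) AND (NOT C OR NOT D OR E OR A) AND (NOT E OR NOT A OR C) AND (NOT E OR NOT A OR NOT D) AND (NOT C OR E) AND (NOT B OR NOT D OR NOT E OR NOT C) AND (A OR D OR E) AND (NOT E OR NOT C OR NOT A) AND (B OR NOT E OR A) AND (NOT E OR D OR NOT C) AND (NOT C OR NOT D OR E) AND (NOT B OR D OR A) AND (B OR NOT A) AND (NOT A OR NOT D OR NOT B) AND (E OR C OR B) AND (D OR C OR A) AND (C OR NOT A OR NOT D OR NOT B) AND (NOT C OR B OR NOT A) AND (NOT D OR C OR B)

True

Suppose B = false.
From the singleton clause (NOT C), C = false.
From the singleton clause (NOT A), A = false.
From the singleton clause (NOT E), E = false.
Now (E) is unsatisfied and unit — conflict.
So every satisfying assignment has B = True.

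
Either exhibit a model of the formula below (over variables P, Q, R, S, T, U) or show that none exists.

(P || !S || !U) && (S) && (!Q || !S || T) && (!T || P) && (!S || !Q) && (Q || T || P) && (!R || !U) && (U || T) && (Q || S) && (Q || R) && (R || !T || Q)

The clause (S) is unit, so S = true.
The clause (!Q) is unit, so Q = false.
The clause (R) is unit, so R = true.
The clause (!U) is unit, so U = false.
The clause (T) is unit, so T = true.
The clause (P) is unit, so P = true.
All clauses are satisfied.

P: true, Q: false, R: true, S: true, T: true, U: false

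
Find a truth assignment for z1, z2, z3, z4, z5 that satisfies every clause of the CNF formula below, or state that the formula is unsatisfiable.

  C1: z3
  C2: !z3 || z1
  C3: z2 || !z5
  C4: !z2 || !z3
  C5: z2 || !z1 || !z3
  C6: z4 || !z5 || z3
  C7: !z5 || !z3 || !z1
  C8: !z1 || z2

The clause (z3) is unit, so z3 = true.
The clause (z1) is unit, so z1 = true.
The clause (!z2) is unit, so z2 = false.
Now (z2) is unsatisfied and unit — conflict.

UNSATISFIABLE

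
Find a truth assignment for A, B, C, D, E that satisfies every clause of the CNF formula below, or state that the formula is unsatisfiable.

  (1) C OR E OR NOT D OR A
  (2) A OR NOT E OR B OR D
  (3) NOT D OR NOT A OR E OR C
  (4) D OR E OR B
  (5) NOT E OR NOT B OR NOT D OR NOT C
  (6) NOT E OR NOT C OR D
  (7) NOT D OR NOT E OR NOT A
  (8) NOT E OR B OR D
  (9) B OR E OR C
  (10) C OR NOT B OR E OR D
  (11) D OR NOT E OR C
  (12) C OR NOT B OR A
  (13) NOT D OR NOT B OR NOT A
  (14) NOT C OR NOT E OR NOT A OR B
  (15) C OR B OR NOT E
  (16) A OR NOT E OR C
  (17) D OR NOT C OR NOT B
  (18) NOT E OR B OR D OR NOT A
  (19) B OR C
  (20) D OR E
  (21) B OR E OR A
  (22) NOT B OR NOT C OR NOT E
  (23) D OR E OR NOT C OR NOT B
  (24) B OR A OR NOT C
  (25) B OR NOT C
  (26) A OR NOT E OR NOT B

A ↦ false,  B ↦ true,  C ↦ true,  D ↦ true,  E ↦ false

Suppose B = true.
Suppose C = true.
From the singleton clause (D), D = true.
From the singleton clause (NOT E), E = false.
From the singleton clause (NOT A), A = false.
Every clause now holds.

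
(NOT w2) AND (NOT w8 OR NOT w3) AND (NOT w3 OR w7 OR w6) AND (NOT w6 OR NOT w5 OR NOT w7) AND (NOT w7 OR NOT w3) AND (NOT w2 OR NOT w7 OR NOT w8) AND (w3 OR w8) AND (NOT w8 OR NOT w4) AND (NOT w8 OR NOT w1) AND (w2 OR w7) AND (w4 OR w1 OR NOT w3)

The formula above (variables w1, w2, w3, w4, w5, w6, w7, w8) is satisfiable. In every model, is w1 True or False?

Suppose w1 = true.
Unit clause (NOT w2) forces w2 = false.
Unit clause (NOT w8) forces w8 = false.
Unit clause (w3) forces w3 = true.
Unit clause (NOT w7) forces w7 = false.
But (w7) is also a unit clause — contradiction.
So every satisfying assignment has w1 = False.

False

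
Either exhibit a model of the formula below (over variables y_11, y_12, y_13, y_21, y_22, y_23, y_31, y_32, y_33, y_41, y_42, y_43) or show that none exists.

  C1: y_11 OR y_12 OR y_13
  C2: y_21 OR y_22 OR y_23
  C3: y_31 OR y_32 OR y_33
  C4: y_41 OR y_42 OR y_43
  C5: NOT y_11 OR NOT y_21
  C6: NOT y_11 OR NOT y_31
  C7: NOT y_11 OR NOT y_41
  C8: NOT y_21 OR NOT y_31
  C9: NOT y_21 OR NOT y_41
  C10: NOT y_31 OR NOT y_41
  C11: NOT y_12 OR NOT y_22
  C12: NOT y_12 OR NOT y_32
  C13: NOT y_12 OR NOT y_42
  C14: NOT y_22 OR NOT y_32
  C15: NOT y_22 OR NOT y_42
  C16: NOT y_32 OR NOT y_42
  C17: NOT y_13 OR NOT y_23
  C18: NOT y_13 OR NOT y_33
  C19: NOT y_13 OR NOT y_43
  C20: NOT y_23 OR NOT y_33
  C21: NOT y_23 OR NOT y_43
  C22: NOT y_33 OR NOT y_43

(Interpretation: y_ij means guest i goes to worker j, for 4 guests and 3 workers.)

Try y_11 = false.
Try y_12 = true.
The clause (NOT y_22) is unit, so y_22 = false.
The clause (NOT y_32) is unit, so y_32 = false.
The clause (NOT y_42) is unit, so y_42 = false.
Try y_21 = true.
The clause (NOT y_31) is unit, so y_31 = false.
The clause (y_33) is unit, so y_33 = true.
The clause (NOT y_41) is unit, so y_41 = false.
The clause (y_43) is unit, so y_43 = true.
Now (NOT y_43) is unsatisfied and unit — conflict.
So y_21 must be the other value — set y_21 = false.
The clause (y_23) is unit, so y_23 = true.
The clause (NOT y_13) is unit, so y_13 = false.
The clause (NOT y_33) is unit, so y_33 = false.
The clause (y_31) is unit, so y_31 = true.
The clause (NOT y_41) is unit, so y_41 = false.
The clause (y_43) is unit, so y_43 = true.
Now (NOT y_43) is unsatisfied and unit — conflict.
Both values of y_21 lead to a conflict.
So y_12 must be the other value — set y_12 = false.
The clause (y_13) is unit, so y_13 = true.
The clause (NOT y_23) is unit, so y_23 = false.
The clause (NOT y_33) is unit, so y_33 = false.
The clause (NOT y_43) is unit, so y_43 = false.
Try y_21 = true.
The clause (NOT y_31) is unit, so y_31 = false.
The clause (y_32) is unit, so y_32 = true.
The clause (NOT y_41) is unit, so y_41 = false.
The clause (y_42) is unit, so y_42 = true.
Now (NOT y_42) is unsatisfied and unit — conflict.
So y_21 must be the other value — set y_21 = false.
The clause (y_22) is unit, so y_22 = true.
The clause (NOT y_32) is unit, so y_32 = false.
The clause (y_31) is unit, so y_31 = true.
The clause (NOT y_41) is unit, so y_41 = false.
The clause (y_42) is unit, so y_42 = true.
Now (NOT y_42) is unsatisfied and unit — conflict.
Both values of y_21 lead to a conflict.
Both values of y_12 lead to a conflict.
So y_11 must be the other value — set y_11 = true.
The clause (NOT y_21) is unit, so y_21 = false.
The clause (NOT y_31) is unit, so y_31 = false.
The clause (NOT y_41) is unit, so y_41 = false.
Try y_22 = true.
The clause (NOT y_12) is unit, so y_12 = false.
The clause (NOT y_32) is unit, so y_32 = false.
The clause (y_33) is unit, so y_33 = true.
The clause (NOT y_42) is unit, so y_42 = false.
The clause (y_43) is unit, so y_43 = true.
Now (NOT y_43) is unsatisfied and unit — conflict.
So y_22 must be the other value — set y_22 = false.
The clause (y_23) is unit, so y_23 = true.
The clause (NOT y_13) is unit, so y_13 = false.
The clause (NOT y_33) is unit, so y_33 = false.
The clause (y_32) is unit, so y_32 = true.
The clause (NOT y_12) is unit, so y_12 = false.
The clause (NOT y_42) is unit, so y_42 = false.
The clause (y_43) is unit, so y_43 = true.
Now (NOT y_43) is unsatisfied and unit — conflict.
Both values of y_22 lead to a conflict.
Both values of y_11 lead to a conflict.

UNSATISFIABLE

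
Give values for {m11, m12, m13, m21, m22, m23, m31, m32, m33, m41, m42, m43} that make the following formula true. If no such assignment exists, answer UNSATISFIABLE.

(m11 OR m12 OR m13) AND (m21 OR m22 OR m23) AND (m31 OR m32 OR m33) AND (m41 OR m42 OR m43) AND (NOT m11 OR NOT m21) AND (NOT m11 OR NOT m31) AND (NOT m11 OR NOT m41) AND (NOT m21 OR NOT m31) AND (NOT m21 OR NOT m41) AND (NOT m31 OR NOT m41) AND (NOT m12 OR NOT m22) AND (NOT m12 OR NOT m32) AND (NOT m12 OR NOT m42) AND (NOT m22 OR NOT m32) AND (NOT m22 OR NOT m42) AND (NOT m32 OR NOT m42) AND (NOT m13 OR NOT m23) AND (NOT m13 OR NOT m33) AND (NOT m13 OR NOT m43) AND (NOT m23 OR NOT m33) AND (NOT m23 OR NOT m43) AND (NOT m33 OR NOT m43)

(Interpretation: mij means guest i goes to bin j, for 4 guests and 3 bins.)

Case m11 = false:
Case m12 = true:
The clause (NOT m22) is unit, so m22 = false.
The clause (NOT m32) is unit, so m32 = false.
The clause (NOT m42) is unit, so m42 = false.
Case m21 = true:
The clause (NOT m31) is unit, so m31 = false.
The clause (m33) is unit, so m33 = true.
The clause (NOT m41) is unit, so m41 = false.
The clause (m43) is unit, so m43 = true.
That conflicts with the unit clause (NOT m43).
So m21 must be the other value — set m21 = false.
The clause (m23) is unit, so m23 = true.
The clause (NOT m13) is unit, so m13 = false.
The clause (NOT m33) is unit, so m33 = false.
The clause (m31) is unit, so m31 = true.
The clause (NOT m41) is unit, so m41 = false.
The clause (m43) is unit, so m43 = true.
That conflicts with the unit clause (NOT m43).
Neither m21 = true nor m21 = false works.
So m12 must be the other value — set m12 = false.
The clause (m13) is unit, so m13 = true.
The clause (NOT m23) is unit, so m23 = false.
The clause (NOT m33) is unit, so m33 = false.
The clause (NOT m43) is unit, so m43 = false.
Case m21 = true:
The clause (NOT m31) is unit, so m31 = false.
The clause (m32) is unit, so m32 = true.
The clause (NOT m41) is unit, so m41 = false.
The clause (m42) is unit, so m42 = true.
That conflicts with the unit clause (NOT m42).
So m21 must be the other value — set m21 = false.
The clause (m22) is unit, so m22 = true.
The clause (NOT m32) is unit, so m32 = false.
The clause (m31) is unit, so m31 = true.
The clause (NOT m41) is unit, so m41 = false.
The clause (m42) is unit, so m42 = true.
That conflicts with the unit clause (NOT m42).
Neither m21 = true nor m21 = false works.
Neither m12 = true nor m12 = false works.
So m11 must be the other value — set m11 = true.
The clause (NOT m21) is unit, so m21 = false.
The clause (NOT m31) is unit, so m31 = false.
The clause (NOT m41) is unit, so m41 = false.
Case m22 = true:
The clause (NOT m12) is unit, so m12 = false.
The clause (NOT m32) is unit, so m32 = false.
The clause (m33) is unit, so m33 = true.
The clause (NOT m42) is unit, so m42 = false.
The clause (m43) is unit, so m43 = true.
That conflicts with the unit clause (NOT m43).
So m22 must be the other value — set m22 = false.
The clause (m23) is unit, so m23 = true.
The clause (NOT m13) is unit, so m13 = false.
The clause (NOT m33) is unit, so m33 = false.
The clause (m32) is unit, so m32 = true.
The clause (NOT m12) is unit, so m12 = false.
The clause (NOT m42) is unit, so m42 = false.
The clause (m43) is unit, so m43 = true.
That conflicts with the unit clause (NOT m43).
Neither m22 = true nor m22 = false works.
Neither m11 = true nor m11 = false works.

UNSATISFIABLE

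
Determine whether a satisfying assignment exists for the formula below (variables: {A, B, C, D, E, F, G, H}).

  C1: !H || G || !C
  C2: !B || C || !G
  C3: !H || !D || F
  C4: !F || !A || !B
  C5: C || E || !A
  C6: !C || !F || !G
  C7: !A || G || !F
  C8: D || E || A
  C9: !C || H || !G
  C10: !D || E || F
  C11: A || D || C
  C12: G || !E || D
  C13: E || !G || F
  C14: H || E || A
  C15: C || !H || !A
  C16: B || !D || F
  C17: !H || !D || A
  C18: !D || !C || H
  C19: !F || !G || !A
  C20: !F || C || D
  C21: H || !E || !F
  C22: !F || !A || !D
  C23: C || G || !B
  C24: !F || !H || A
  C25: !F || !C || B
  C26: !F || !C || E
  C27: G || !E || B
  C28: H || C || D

Suppose H = true.
Suppose G = true.
Suppose B = true.
Unit clause (C) forces C = true.
Unit clause (!F) forces F = false.
Unit clause (!D) forces D = false.
Unit clause (E) forces E = true.
All clauses hold; A can take either value.
A satisfying assignment: A=false, B=true, C=true, D=false, E=true, F=false, G=true, H=true.

Satisfiable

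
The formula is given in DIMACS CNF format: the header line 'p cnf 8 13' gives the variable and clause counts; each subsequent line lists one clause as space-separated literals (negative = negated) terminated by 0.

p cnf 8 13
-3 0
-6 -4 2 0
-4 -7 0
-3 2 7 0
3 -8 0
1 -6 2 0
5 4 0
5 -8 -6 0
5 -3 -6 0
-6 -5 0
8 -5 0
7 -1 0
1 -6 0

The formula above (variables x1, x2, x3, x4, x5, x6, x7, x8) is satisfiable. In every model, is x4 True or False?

Suppose x4 = False.
Unit clause (¬x3) forces x3 = False.
Unit clause (¬x8) forces x8 = False.
Unit clause (x5) forces x5 = True.
Now (¬x5) is unsatisfied and unit — conflict.
So every satisfying assignment has x4 = True.

True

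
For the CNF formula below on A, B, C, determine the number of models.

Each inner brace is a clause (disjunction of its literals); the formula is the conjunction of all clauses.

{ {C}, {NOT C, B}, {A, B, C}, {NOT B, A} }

There are 2^3 = 8 truth assignments over (A, B, C).
Check each against the 4 clauses (columns in the order A, B, C):
  F F F  ✗ fails (C)
  F F T  ✗ fails (NOT C OR B)
  F T F  ✗ fails (C)
  F T T  ✗ fails (NOT B OR A)
  T F F  ✗ fails (C)
  T F T  ✗ fails (NOT C OR B)
  T T F  ✗ fails (C)
  T T T  ✓ satisfies all
1 of the 8 rows is a model.

1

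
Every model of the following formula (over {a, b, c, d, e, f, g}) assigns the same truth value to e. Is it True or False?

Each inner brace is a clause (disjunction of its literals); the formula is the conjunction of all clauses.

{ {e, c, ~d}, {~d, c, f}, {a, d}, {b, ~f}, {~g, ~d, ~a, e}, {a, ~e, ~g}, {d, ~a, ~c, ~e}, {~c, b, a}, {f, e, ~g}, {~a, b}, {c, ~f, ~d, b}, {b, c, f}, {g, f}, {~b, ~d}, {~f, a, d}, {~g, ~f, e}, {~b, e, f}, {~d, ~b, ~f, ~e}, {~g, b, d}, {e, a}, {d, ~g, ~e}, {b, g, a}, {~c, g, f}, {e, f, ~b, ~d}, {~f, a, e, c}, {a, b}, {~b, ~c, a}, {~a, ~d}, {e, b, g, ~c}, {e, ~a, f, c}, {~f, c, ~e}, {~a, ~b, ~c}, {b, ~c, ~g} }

Suppose e = 1.
Case a = 1:
From the singleton clause (b), b = 1.
From the singleton clause (~d), d = 0.
From the singleton clause (~c), c = 0.
From the singleton clause (~g), g = 0.
From the singleton clause (f), f = 1.
That conflicts with the unit clause (~f).
That branch fails; take a = 0 instead.
From the singleton clause (d), d = 1.
From the singleton clause (~g), g = 0.
From the singleton clause (f), f = 1.
From the singleton clause (b), b = 1.
That conflicts with the unit clause (~b).
Neither a = 1 nor a = 0 works.
So every satisfying assignment has e = False.

False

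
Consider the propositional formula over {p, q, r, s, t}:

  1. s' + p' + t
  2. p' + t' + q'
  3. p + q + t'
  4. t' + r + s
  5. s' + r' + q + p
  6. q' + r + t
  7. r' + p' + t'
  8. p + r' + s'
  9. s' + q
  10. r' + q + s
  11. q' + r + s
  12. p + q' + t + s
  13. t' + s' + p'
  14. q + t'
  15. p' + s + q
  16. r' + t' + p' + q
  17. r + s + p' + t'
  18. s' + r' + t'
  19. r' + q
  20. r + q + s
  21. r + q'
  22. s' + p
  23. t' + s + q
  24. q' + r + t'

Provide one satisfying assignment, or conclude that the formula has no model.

p ↦ 1, q ↦ 1, r ↦ 1, s ↦ 0, t ↦ 0

Try s = 0.
Try t = 0.
Try q = 1.
Unit clause (r) forces r = 1.
Unit clause (p) forces p = 1.
Every clause now holds.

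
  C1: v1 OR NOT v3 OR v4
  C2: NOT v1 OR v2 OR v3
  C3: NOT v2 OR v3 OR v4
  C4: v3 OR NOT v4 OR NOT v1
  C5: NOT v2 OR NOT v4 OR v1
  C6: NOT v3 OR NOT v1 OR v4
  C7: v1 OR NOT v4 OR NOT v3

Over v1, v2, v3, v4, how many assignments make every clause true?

4

There are 2^4 = 16 truth assignments over (v1, v2, v3, v4).
Check each against the 7 clauses (columns in the order v1, v2, v3, v4):
  F F F F  ✓ satisfies all
  F F F T  ✓ satisfies all
  F F T F  ✗ fails (v1 OR NOT v3 OR v4)
  F F T T  ✗ fails (v1 OR NOT v4 OR NOT v3)
  F T F F  ✗ fails (NOT v2 OR v3 OR v4)
  F T F T  ✗ fails (NOT v2 OR NOT v4 OR v1)
  F T T F  ✗ fails (v1 OR NOT v3 OR v4)
  F T T T  ✗ fails (NOT v2 OR NOT v4 OR v1)
  T F F F  ✗ fails (NOT v1 OR v2 OR v3)
  T F F T  ✗ fails (NOT v1 OR v2 OR v3)
  T F T F  ✗ fails (NOT v3 OR NOT v1 OR v4)
  T F T T  ✓ satisfies all
  T T F F  ✗ fails (NOT v2 OR v3 OR v4)
  T T F T  ✗ fails (v3 OR NOT v4 OR NOT v1)
  T T T F  ✗ fails (NOT v3 OR NOT v1 OR v4)
  T T T T  ✓ satisfies all
4 of the 16 rows are models.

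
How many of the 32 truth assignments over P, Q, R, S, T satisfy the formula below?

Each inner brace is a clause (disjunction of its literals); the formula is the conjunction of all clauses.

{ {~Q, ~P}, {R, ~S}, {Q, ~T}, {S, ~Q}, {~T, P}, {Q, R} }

There are 2^5 = 32 truth assignments over (P, Q, R, S, T).
Split on T. With T = 1, the clauses containing T are satisfied and ~T drops from the rest; 0 of the 2^4 = 16 assignments to the other variables satisfy what remains.
With T = 0, by the same count on the reduced clause set, 5 assignments work.
(One model: P=F, Q=F, R=T, S=F, T=F.)
Total: 0 + 5 = 5.

5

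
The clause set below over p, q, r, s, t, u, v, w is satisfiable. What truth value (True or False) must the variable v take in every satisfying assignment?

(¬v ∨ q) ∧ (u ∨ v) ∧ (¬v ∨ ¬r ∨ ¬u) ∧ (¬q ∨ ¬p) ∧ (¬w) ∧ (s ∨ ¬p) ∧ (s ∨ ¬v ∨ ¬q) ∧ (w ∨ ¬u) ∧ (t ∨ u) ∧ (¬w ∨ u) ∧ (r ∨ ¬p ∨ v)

True

Suppose v = False.
From the singleton clause (u), u = True.
From the singleton clause (¬w), w = False.
But (w) is also a unit clause — contradiction.
So every satisfying assignment has v = True.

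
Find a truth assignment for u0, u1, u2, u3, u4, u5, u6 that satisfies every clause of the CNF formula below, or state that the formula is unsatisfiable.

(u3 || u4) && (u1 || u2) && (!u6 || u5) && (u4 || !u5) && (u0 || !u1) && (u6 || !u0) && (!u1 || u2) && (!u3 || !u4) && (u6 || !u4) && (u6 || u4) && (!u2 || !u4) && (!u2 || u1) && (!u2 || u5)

UNSATISFIABLE

Case u3 = true:
The clause (!u4) is unit, so u4 = false.
The clause (!u5) is unit, so u5 = false.
The clause (!u6) is unit, so u6 = false.
Now (u6) is unsatisfied and unit — conflict.
That branch fails; take u3 = false instead.
The clause (u4) is unit, so u4 = true.
The clause (u6) is unit, so u6 = true.
The clause (u5) is unit, so u5 = true.
The clause (!u2) is unit, so u2 = false.
The clause (u1) is unit, so u1 = true.
Now (!u1) is unsatisfied and unit — conflict.
Either choice for u3 ends in contradiction.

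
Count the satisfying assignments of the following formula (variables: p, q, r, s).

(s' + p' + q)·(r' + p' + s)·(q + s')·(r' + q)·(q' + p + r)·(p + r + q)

6

There are 2^4 = 16 truth assignments over (p, q, r, s).
Split on r. With r = 1, the clauses containing r are satisfied and r' drops from the rest; 3 of the 2^3 = 8 assignments to the other variables satisfy what remains.
With r = 0, by the same count on the reduced clause set, 3 assignments work.
Total: 3 + 3 = 6.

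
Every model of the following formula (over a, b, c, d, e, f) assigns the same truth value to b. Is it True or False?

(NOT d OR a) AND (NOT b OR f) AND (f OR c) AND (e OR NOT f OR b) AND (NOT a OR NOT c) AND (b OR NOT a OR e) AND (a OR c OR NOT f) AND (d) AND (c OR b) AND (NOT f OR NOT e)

Suppose b = false.
From the singleton clause (d), d = true.
From the singleton clause (a), a = true.
From the singleton clause (NOT c), c = false.
But (c) is also a unit clause — contradiction.
So every satisfying assignment has b = True.

True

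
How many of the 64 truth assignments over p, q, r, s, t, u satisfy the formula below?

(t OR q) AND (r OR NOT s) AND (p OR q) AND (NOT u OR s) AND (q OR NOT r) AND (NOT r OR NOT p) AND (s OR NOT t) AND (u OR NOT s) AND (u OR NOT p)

4

There are 2^6 = 64 truth assignments over (p, q, r, s, t, u).
Split on t. With t = true, the clauses containing t are satisfied and NOT t drops from the rest; 1 of the 2^5 = 32 assignments to the other variables satisfy what remains.
With t = false, by the same count on the reduced clause set, 3 assignments work.
Total: 1 + 3 = 4.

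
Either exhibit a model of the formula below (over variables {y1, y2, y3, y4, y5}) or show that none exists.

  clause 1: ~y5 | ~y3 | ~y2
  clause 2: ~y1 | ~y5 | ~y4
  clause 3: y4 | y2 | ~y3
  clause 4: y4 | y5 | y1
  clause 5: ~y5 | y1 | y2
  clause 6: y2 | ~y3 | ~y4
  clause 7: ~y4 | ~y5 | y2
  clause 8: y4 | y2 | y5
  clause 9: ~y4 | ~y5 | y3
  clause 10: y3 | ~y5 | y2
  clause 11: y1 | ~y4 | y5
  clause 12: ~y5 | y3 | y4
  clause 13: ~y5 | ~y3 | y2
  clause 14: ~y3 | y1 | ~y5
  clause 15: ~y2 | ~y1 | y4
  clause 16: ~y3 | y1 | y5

Try y5 = 0.
Try y4 = 1.
From the singleton clause (y1), y1 = 1.
Try y2 = 0.
From the singleton clause (~y3), y3 = 0.
All clauses are satisfied.

y1: 1, y2: 0, y3: 0, y4: 1, y5: 0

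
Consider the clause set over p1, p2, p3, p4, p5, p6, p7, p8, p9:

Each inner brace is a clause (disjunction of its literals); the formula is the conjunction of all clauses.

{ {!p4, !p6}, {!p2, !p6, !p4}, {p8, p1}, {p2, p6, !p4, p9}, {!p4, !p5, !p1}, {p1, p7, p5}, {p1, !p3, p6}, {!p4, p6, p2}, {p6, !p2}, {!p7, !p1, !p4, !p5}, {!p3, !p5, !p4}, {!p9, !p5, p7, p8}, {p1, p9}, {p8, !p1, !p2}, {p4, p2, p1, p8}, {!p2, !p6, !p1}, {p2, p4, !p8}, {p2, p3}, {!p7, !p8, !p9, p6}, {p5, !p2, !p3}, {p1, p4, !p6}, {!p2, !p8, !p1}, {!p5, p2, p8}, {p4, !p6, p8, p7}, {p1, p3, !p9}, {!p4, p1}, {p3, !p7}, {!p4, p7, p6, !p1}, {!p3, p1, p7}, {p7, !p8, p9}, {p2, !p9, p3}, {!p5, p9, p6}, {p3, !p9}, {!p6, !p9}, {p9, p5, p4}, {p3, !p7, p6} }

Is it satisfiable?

Case p4 = false:
Case p8 = false:
Unit clause (p1) forces p1 = true.
Unit clause (!p2) forces p2 = false.
Unit clause (p3) forces p3 = true.
Unit clause (!p5) forces p5 = false.
Unit clause (p9) forces p9 = true.
Unit clause (!p6) forces p6 = false.
No clause remains; p7 is free.
A satisfying assignment: p1=true,  p2=false,  p3=true,  p4=false,  p5=false,  p6=false,  p7=true,  p8=false,  p9=true.

Satisfiable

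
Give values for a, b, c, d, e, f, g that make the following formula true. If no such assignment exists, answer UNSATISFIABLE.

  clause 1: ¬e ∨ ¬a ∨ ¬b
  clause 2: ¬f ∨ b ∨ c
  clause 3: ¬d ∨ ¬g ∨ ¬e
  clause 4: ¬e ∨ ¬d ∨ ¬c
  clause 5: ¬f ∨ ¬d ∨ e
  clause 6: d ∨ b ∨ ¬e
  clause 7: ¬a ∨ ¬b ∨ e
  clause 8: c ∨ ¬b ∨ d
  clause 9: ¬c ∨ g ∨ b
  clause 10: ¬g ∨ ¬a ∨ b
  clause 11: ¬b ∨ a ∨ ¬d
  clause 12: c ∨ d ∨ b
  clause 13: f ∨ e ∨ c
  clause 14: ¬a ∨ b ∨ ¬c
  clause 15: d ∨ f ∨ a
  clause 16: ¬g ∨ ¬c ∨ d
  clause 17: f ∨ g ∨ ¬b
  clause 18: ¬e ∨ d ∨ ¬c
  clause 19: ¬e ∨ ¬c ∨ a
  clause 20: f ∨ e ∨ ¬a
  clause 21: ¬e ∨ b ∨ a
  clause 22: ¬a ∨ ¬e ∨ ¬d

a: False; b: False; c: True; d: True; e: False; f: False; g: True

Case e = False:
Case f = False:
The clause (c) is unit, so c = True.
The clause (¬a) is unit, so a = False.
The clause (d) is unit, so d = True.
The clause (¬b) is unit, so b = False.
The clause (g) is unit, so g = True.
This assignment satisfies each clause.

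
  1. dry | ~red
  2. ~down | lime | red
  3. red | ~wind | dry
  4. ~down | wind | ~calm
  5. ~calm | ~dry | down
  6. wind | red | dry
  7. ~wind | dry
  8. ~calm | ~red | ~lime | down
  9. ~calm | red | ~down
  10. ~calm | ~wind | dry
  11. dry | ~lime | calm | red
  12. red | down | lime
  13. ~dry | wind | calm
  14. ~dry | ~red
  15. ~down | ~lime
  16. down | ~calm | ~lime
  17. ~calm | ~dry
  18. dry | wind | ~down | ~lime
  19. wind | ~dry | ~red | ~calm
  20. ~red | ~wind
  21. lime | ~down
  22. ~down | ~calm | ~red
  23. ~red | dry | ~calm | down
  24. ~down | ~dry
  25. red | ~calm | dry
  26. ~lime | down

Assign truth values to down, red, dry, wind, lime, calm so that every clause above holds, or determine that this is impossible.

UNSATISFIABLE

Try dry = 1.
(~red) alone gives red = 0.
(~calm) alone gives calm = 0.
(wind) alone gives wind = 1.
(~down) alone gives down = 0.
(lime) alone gives lime = 1.
Now (~lime) is unsatisfied and unit — conflict.
So dry must be the other value — set dry = 0.
(~red) alone gives red = 0.
(~wind) alone gives wind = 0.
Now (wind) is unsatisfied and unit — conflict.
Neither dry = 1 nor dry = 0 works.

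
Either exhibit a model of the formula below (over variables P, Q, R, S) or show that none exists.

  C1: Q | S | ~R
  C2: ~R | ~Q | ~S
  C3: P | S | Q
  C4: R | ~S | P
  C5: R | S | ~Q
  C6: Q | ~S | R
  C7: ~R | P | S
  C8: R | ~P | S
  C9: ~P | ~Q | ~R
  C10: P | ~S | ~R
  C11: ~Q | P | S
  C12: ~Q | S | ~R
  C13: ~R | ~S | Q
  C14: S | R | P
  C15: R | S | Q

Branch on Q: set Q = 1.
Branch on R: set R = 0.
(S) alone gives S = 1.
(P) alone gives P = 1.
This assignment satisfies each clause.

P=1,  Q=1,  R=0,  S=1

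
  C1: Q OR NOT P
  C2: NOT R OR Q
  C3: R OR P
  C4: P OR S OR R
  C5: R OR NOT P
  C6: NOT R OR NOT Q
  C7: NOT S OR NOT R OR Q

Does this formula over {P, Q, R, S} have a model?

Suppose Q = true.
From the singleton clause (NOT R), R = false.
From the singleton clause (P), P = true.
But (NOT P) is also a unit clause — contradiction.
That branch fails; take Q = false instead.
From the singleton clause (NOT P), P = false.
From the singleton clause (NOT R), R = false.
But (R) is also a unit clause — contradiction.
Either choice for Q ends in contradiction.
No assignment satisfies every clause.

No, unsatisfiable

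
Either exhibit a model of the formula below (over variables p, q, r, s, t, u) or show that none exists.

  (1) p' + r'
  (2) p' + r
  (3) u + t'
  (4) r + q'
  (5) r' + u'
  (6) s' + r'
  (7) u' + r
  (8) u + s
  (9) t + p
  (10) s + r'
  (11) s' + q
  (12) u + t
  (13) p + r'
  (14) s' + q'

UNSATISFIABLE

Branch on p: set p = 0.
Unit clause (t) forces t = 1.
Unit clause (u) forces u = 1.
Unit clause (r') forces r = 0.
Now (r) is unsatisfied and unit — conflict.
So p must be the other value — set p = 1.
Unit clause (r') forces r = 0.
Now (r) is unsatisfied and unit — conflict.
Either choice for p ends in contradiction.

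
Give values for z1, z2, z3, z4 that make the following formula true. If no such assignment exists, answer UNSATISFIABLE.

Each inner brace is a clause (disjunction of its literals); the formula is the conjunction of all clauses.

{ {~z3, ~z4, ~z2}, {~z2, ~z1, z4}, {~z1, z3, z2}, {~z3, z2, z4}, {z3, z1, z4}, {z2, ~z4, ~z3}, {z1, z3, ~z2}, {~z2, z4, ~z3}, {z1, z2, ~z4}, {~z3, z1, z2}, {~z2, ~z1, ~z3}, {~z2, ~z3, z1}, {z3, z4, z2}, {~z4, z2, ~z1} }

z1=1, z2=1, z3=0, z4=1

Suppose z3 = 0.
Suppose z1 = 1.
(z2) alone gives z2 = 1.
(z4) alone gives z4 = 1.
Every clause now holds.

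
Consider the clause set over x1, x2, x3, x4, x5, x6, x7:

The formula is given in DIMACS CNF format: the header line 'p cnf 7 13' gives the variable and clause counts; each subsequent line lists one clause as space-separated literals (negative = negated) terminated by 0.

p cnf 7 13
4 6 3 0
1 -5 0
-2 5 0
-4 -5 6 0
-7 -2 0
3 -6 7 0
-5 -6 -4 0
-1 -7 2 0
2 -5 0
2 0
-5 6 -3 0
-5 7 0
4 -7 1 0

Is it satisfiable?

From the singleton clause (x2), x2 = True.
From the singleton clause (x5), x5 = True.
From the singleton clause (x1), x1 = True.
From the singleton clause (¬x7), x7 = False.
But (x7) is also a unit clause — contradiction.
No assignment satisfies every clause.

No, unsatisfiable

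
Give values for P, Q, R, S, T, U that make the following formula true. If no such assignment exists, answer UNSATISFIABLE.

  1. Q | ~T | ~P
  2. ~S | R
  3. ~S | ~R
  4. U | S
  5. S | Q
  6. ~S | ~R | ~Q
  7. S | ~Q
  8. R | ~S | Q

UNSATISFIABLE

Suppose S = 0.
The clause (U) is unit, so U = 1.
The clause (Q) is unit, so Q = 1.
Now (~Q) is unsatisfied and unit — conflict.
Undo S and try S = 1.
The clause (R) is unit, so R = 1.
Now (~R) is unsatisfied and unit — conflict.
Neither S = 1 nor S = 0 works.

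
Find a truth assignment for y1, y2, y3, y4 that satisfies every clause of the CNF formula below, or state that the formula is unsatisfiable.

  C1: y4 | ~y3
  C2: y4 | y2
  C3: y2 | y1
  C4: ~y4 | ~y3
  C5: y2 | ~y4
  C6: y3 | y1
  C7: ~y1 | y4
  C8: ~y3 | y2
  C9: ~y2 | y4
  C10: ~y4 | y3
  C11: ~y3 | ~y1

Suppose y4 = 1.
From the singleton clause (~y3), y3 = 0.
That conflicts with the unit clause (y3).
Undo y4 and try y4 = 0.
From the singleton clause (~y3), y3 = 0.
From the singleton clause (y2), y2 = 1.
That conflicts with the unit clause (~y2).
Both values of y4 lead to a conflict.

UNSATISFIABLE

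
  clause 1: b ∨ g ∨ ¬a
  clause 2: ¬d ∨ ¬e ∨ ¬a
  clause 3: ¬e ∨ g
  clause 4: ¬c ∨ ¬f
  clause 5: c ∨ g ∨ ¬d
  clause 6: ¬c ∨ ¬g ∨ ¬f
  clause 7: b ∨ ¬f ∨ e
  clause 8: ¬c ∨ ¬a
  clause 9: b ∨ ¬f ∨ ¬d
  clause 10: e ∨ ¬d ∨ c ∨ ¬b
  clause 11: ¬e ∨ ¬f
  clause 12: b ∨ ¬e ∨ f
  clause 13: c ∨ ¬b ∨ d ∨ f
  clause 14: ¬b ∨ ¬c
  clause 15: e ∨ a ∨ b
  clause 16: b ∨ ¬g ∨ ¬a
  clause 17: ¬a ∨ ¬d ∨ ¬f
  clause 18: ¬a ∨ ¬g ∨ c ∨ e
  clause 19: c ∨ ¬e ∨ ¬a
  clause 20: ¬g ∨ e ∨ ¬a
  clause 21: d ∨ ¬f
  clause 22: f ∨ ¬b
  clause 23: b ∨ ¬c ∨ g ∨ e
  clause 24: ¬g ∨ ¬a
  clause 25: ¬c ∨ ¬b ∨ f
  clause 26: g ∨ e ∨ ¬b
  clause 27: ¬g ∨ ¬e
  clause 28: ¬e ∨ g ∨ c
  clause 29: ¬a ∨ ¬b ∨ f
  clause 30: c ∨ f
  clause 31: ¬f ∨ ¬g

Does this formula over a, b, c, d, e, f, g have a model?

Unsatisfiable

Branch on e: set e = False.
Branch on c: set c = False.
From the singleton clause (f), f = True.
From the singleton clause (b), b = True.
From the singleton clause (¬d), d = False.
But (d) is also a unit clause — contradiction.
Backtrack on c: now try c = True.
From the singleton clause (¬f), f = False.
From the singleton clause (¬a), a = False.
From the singleton clause (¬b), b = False.
But (b) is also a unit clause — contradiction.
Either choice for c ends in contradiction.
Backtrack on e: now try e = True.
From the singleton clause (g), g = True.
But (¬g) is also a unit clause — contradiction.
Either choice for e ends in contradiction.
No assignment satisfies every clause.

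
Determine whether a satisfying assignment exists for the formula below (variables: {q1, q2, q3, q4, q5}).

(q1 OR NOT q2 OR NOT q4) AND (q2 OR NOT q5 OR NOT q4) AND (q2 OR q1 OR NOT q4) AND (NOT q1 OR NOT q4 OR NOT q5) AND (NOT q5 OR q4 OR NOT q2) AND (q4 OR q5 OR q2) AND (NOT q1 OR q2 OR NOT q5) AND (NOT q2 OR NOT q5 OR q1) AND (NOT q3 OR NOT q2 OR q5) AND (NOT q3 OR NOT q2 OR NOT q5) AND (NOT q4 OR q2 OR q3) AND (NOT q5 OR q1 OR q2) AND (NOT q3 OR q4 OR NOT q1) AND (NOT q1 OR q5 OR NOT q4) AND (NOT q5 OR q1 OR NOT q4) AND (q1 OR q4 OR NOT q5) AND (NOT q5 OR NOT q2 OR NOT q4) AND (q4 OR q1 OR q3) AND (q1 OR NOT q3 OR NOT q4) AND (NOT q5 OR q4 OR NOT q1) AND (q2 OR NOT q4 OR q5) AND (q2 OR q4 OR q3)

Yes, satisfiable

Case q1 = true:
Case q4 = false:
(NOT q3) alone gives q3 = false.
(NOT q5) alone gives q5 = false.
(q2) alone gives q2 = true.
This assignment satisfies each clause.
A satisfying assignment: q1: true; q2: true; q3: false; q4: false; q5: false.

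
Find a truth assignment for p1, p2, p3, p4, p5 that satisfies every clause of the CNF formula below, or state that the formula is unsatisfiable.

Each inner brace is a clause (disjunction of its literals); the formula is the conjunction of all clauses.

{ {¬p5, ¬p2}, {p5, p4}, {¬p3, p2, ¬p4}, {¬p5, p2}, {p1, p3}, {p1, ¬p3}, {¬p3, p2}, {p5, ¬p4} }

UNSATISFIABLE

Branch on p5: set p5 = False.
(p4) alone gives p4 = True.
But (¬p4) is also a unit clause — contradiction.
Undo p5 and try p5 = True.
(¬p2) alone gives p2 = False.
But (p2) is also a unit clause — contradiction.
Neither p5 = True nor p5 = False works.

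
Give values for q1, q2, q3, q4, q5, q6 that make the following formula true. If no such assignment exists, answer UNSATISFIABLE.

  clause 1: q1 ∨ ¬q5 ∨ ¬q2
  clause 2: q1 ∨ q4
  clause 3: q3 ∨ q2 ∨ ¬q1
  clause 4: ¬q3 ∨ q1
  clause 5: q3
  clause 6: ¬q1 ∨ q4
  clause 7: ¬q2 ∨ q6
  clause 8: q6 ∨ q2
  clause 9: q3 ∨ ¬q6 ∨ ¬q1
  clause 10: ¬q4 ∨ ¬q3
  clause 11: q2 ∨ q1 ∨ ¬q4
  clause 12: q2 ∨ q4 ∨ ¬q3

(q3) alone gives q3 = True.
(q1) alone gives q1 = True.
(q4) alone gives q4 = True.
That conflicts with the unit clause (¬q4).

UNSATISFIABLE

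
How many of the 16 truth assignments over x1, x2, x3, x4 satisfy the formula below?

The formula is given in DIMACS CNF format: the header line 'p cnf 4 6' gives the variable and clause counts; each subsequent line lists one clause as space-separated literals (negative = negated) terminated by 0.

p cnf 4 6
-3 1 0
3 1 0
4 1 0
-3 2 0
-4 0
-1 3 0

1

There are 2^4 = 16 truth assignments over (x1, x2, x3, x4).
Check each against the 6 clauses (columns in the order x1, x2, x3, x4):
  F F F F  ✗ fails (x3 ∨ x1)
  F F F T  ✗ fails (x3 ∨ x1)
  F F T F  ✗ fails (¬x3 ∨ x1)
  F F T T  ✗ fails (¬x3 ∨ x1)
  F T F F  ✗ fails (x3 ∨ x1)
  F T F T  ✗ fails (x3 ∨ x1)
  F T T F  ✗ fails (¬x3 ∨ x1)
  F T T T  ✗ fails (¬x3 ∨ x1)
  T F F F  ✗ fails (¬x1 ∨ x3)
  T F F T  ✗ fails (¬x4)
  T F T F  ✗ fails (¬x3 ∨ x2)
  T F T T  ✗ fails (¬x3 ∨ x2)
  T T F F  ✗ fails (¬x1 ∨ x3)
  T T F T  ✗ fails (¬x4)
  T T T F  ✓ satisfies all
  T T T T  ✗ fails (¬x4)
1 of the 16 rows is a model.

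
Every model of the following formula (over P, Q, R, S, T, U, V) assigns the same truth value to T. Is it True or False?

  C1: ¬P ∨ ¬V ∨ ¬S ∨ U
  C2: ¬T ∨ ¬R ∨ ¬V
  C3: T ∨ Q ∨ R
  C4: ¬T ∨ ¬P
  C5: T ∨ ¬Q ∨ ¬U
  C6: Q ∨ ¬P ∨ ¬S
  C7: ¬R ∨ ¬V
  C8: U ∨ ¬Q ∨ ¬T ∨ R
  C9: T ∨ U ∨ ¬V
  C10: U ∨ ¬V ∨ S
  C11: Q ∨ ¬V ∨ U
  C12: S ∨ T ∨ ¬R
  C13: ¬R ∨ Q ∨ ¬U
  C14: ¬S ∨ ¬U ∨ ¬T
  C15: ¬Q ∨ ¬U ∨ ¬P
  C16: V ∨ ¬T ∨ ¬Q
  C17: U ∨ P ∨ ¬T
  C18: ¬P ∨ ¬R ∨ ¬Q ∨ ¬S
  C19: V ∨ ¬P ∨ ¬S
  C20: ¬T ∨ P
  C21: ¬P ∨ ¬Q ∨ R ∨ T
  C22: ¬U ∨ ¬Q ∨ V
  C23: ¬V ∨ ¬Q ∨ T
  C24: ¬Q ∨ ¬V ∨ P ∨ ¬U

False

Suppose T = True.
The clause (¬P) is unit, so P = False.
That conflicts with the unit clause (P).
So every satisfying assignment has T = False.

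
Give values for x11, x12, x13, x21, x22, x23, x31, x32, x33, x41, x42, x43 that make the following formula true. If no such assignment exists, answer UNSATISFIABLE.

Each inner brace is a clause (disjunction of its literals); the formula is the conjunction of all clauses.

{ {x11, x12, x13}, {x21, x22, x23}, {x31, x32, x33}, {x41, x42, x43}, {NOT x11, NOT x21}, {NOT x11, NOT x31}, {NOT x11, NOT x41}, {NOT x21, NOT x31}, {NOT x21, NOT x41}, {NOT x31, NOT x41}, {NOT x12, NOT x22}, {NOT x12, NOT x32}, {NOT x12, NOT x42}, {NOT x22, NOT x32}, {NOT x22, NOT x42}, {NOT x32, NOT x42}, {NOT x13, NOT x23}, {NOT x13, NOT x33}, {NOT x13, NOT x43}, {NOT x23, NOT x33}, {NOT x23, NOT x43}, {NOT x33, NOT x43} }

UNSATISFIABLE

Try x11 = false.
Try x12 = true.
The clause (NOT x22) is unit, so x22 = false.
The clause (NOT x32) is unit, so x32 = false.
The clause (NOT x42) is unit, so x42 = false.
Try x21 = true.
The clause (NOT x31) is unit, so x31 = false.
The clause (x33) is unit, so x33 = true.
The clause (NOT x41) is unit, so x41 = false.
The clause (x43) is unit, so x43 = true.
Now (NOT x43) is unsatisfied and unit — conflict.
Backtrack on x21: now try x21 = false.
The clause (x23) is unit, so x23 = true.
The clause (NOT x13) is unit, so x13 = false.
The clause (NOT x33) is unit, so x33 = false.
The clause (x31) is unit, so x31 = true.
The clause (NOT x41) is unit, so x41 = false.
The clause (x43) is unit, so x43 = true.
Now (NOT x43) is unsatisfied and unit — conflict.
Neither x21 = true nor x21 = false works.
Backtrack on x12: now try x12 = false.
The clause (x13) is unit, so x13 = true.
The clause (NOT x23) is unit, so x23 = false.
The clause (NOT x33) is unit, so x33 = false.
The clause (NOT x43) is unit, so x43 = false.
Try x21 = true.
The clause (NOT x31) is unit, so x31 = false.
The clause (x32) is unit, so x32 = true.
The clause (NOT x41) is unit, so x41 = false.
The clause (x42) is unit, so x42 = true.
Now (NOT x42) is unsatisfied and unit — conflict.
Backtrack on x21: now try x21 = false.
The clause (x22) is unit, so x22 = true.
The clause (NOT x32) is unit, so x32 = false.
The clause (x31) is unit, so x31 = true.
The clause (NOT x41) is unit, so x41 = false.
The clause (x42) is unit, so x42 = true.
Now (NOT x42) is unsatisfied and unit — conflict.
Neither x21 = true nor x21 = false works.
Neither x12 = true nor x12 = false works.
Backtrack on x11: now try x11 = true.
The clause (NOT x21) is unit, so x21 = false.
The clause (NOT x31) is unit, so x31 = false.
The clause (NOT x41) is unit, so x41 = false.
Try x22 = true.
The clause (NOT x12) is unit, so x12 = false.
The clause (NOT x32) is unit, so x32 = false.
The clause (x33) is unit, so x33 = true.
The clause (NOT x42) is unit, so x42 = false.
The clause (x43) is unit, so x43 = true.
Now (NOT x43) is unsatisfied and unit — conflict.
Backtrack on x22: now try x22 = false.
The clause (x23) is unit, so x23 = true.
The clause (NOT x13) is unit, so x13 = false.
The clause (NOT x33) is unit, so x33 = false.
The clause (x32) is unit, so x32 = true.
The clause (NOT x12) is unit, so x12 = false.
The clause (NOT x42) is unit, so x42 = false.
The clause (x43) is unit, so x43 = true.
Now (NOT x43) is unsatisfied and unit — conflict.
Neither x22 = true nor x22 = false works.
Neither x11 = true nor x11 = false works.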